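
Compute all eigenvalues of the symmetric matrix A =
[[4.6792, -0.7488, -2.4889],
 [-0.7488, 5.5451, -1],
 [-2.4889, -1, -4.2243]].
sigma(A) ≈ {-5, 5, 6}

A is real symmetric, so its spectrum consists of real eigenvalues. Expanding the characteristic polynomial of the displayed matrix gives
  det(λ I - A) = p(λ) = λ^3 + (-6)λ^2 + (-25)λ + (150).
Solving p(λ) = 0 yields eigenvalues ≈ -5, 5, 6. (A is shown rounded to 4 decimals, so these recover the underlying integer eigenvalues to within that precision.)
Verification: the trace of A = 6 equals the sum of eigenvalues 6, and det(A) ≈ -150.0007 matches the eigenvalue product -150.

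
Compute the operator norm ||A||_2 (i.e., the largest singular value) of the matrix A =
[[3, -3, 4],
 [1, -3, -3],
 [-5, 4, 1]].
||A||_2 ≈ 8.162 (= sqrt(largest eigenvalue of A^T A))

||A||_2 = sigma_max(A) = sqrt(lambda_max(A^T A)). Form the symmetric matrix M = A^T A =
[[35, -32, 4],
 [-32, 34, 1],
 [4, 1, 26]].
Its characteristic polynomial (trace, sum of principal 2x2 minors, determinant of M give the coefficients) is
  p(λ) = det(λ I - M) = λ^3 - 95λ^2 + 1943λ - 3481.
No integer candidate from the rational root theorem (±divisors of 3481) is a root, so the roots are irrational. The cubic discriminant is Δ = 4030855680 > 0, so there are three distinct real roots. p(1) = -1632 and p(2) = 33 have opposite signs, so a root lies in (1, 2); Newton's method refines it to λ ≈ 1.9791. p(26) = 393 and p(27) = -592 have opposite signs, so a root lies in (26, 27); Newton's method refines it to λ ≈ 26.4028. p(66) = -1567 and p(67) = 1008 have opposite signs, so a root lies in (66, 67); Newton's method refines it to λ ≈ 66.6181. Check (Vieta): the three roots sum to 95, matching tr M = 95.
So the eigenvalues of A^T A are ≈ 1.9791, 26.4028, 66.6181 (all ≥ 0, as they must be for A^T A). The largest is λ_max ≈ 66.6181, hence ||A||_2 = sqrt(λ_max) ≈ 8.162.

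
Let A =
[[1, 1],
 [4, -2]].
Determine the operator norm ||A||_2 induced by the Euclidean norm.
||A||_2 = sqrt((22 + sqrt(340))/2) ≈ 4.4966 (= sqrt(largest eigenvalue of A^T A))

||A||_2 = sigma_max(A) = sqrt(lambda_max(A^T A)). Form the symmetric matrix M = A^T A =
[[17, -7],
 [-7, 5]].
Its characteristic polynomial (trace, determinant of M give the coefficients) is
  p(λ) = det(λ I - M) = λ^2 - 22λ + 36.
For λ^2 - 22λ + 36 the discriminant is 340. It is nonnegative but not a perfect square, so the roots are real and irrational: λ = (22 ± sqrt(340))/2 ≈ 20.2195, 1.7805.
So the eigenvalues of A^T A are ≈ 1.7805, 20.2195 (all ≥ 0, as they must be for A^T A). The largest is λ_max = (22 + sqrt(340))/2 ≈ 20.2195, hence ||A||_2 = sqrt(λ_max) = sqrt((22 + sqrt(340))/2) ≈ 4.4966.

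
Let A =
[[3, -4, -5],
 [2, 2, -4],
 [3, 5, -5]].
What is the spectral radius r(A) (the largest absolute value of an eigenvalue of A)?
r(A) ≈ 4.9536

The eigenvalues of A are the roots of its characteristic polynomial. With M = A (coefficients from the trace, the sum of principal 2x2 minors, and det A):
  p(λ) = det(λ I - M) = λ^3 + 24λ - 18.
No integer candidate from the rational root theorem (±divisors of 18) is a root, so the roots are irrational. The cubic discriminant is Δ = -64044 < 0, so there is one real root and a complex-conjugate pair. p(0) = -18 and p(1) = 7 have opposite signs, so a root lies in (0, 1); Newton's method refines it to λ ≈ 0.7336. Dividing out (λ - (0.7336)) leaves approximately λ^2 + 0.7336λ + 24.5381. For λ^2 + 0.7336λ + 24.5381 the discriminant is -97.6143. It is negative, so the remaining roots are the complex-conjugate pair λ ≈ -0.3668 ± 4.94i. Their product equals the constant term, so |λ|^2 ≈ 24.5381 and |λ| ≈ 4.9536.
Thus the eigenvalues (to 4 decimals) are 0.7336 (modulus 0.7336); -0.3668 ± 4.94i (modulus 4.9536). The spectral radius is the largest modulus: r(A) ≈ 4.9536. (Cross-check: r(A) ≤ ||A||_2 ≈ 9.6174; equality holds whenever A is normal, though it can also hold for some non-normal A.)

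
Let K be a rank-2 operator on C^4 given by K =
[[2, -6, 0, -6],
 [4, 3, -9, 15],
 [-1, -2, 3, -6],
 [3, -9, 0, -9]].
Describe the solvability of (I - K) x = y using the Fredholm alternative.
(I - K) is invertible (det(I - K) = 110 ≠ 0), so for every y in C^4 the equation (I - K) x = y has a unique solution.

K has rank 2 and factors as K = U V^T = u1 v1^T + u2 v2^T with u1 = (2, -2, 1, 3), v1 = (1, -3, 0, -3), u2 = (0, 3, -1, 0), v2 = (2, -1, -3, 3) (multiplying out reproduces the displayed K). The nonzero eigenvalues of U V^T coincide with those of the 2 x 2 matrix G = V^T U = [[v1·u1, v1·u2], [v2·u1, v2·u2]] = [[-1, -9], [12, 0]], and by the Sylvester determinant identity det(I_4 - U V^T) = det(I_2 - V^T U) = det([[2, 9], [-12, 1]]) = (2)(1) - (9)(-12) = 110. (Direct check: I - K =
[[-1, 6, 0, 6],
 [-4, -2, 9, -15],
 [1, 2, -2, 6],
 [-3, 9, 0, 10]]
has determinant 110.) The finite-dimensional Fredholm alternative says: either (I - K) is invertible, or ker(I - K) ≠ {0} and then range(I - K) = ker((I - K)^*)^⊥, with dim ker(I - K) = dim ker((I - K)^*). Since det(I - K) ≠ 0, 1 is not an eigenvalue of K and ker(I - K) = {0}, so we are in the first case: for every y there is a unique x = (I - K)^(-1) y. (Explicitly, by the Woodbury identity, (I - U V^T)^(-1) = I + U (I_2 - G)^(-1) V^T.)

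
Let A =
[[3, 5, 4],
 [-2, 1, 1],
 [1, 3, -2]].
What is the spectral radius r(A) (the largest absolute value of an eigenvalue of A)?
r(A) ≈ 4.0998

The eigenvalues of A are the roots of its characteristic polynomial. With M = A (coefficients from the trace, the sum of principal 2x2 minors, and det A):
  p(λ) = det(λ I - M) = λ^3 - 2λ^2 - 2λ + 58.
No integer candidate from the rational root theorem (±divisors of 58) is a root, so the roots are irrational. The cubic discriminant is Δ = -84748 < 0, so there is one real root and a complex-conjugate pair. p(-4) = -30 and p(-3) = 19 have opposite signs, so a root lies in (-4, -3); Newton's method refines it to λ ≈ -3.4507. Dividing out (λ - (-3.4507)) leaves approximately λ^2 - 5.4507λ + 16.8084. For λ^2 - 5.4507λ + 16.8084 the discriminant is -37.5238. It is negative, so the remaining roots are the complex-conjugate pair λ ≈ 2.7253 ± 3.0628i. Their product equals the constant term, so |λ|^2 ≈ 16.8084 and |λ| ≈ 4.0998.
Thus the eigenvalues (to 4 decimals) are -3.4507 (modulus 3.4507); 2.7253 ± 3.0628i (modulus 4.0998). The spectral radius is the largest modulus: r(A) ≈ 4.0998. (Cross-check: r(A) ≤ ||A||_2 ≈ 7.2624; equality holds whenever A is normal, though it can also hold for some non-normal A.)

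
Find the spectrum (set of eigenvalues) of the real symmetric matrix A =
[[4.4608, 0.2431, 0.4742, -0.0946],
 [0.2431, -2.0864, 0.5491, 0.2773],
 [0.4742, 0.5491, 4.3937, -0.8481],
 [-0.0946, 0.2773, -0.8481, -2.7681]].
sigma(A) ≈ {-3, -2, 4, 5}

A is real symmetric, so its spectrum consists of real eigenvalues. Expanding the characteristic polynomial of the displayed matrix gives
  det(λ I - A) = p(λ) = λ^4 + (-4)λ^3 + (-19)λ^2 + (46)λ + (119.9977).
Solving p(λ) = 0 yields eigenvalues ≈ -3, -2, 4, 5. (A is shown rounded to 4 decimals, so these recover the underlying integer eigenvalues to within that precision.)
Verification: the trace of A = 4 equals the sum of eigenvalues 4, and det(A) ≈ 119.9977 matches the eigenvalue product 120.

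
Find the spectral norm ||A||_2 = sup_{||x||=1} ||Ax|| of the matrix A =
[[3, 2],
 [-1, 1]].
||A||_2 = sqrt((15 + sqrt(125))/2) ≈ 3.618 (= sqrt(largest eigenvalue of A^T A))

||A||_2 = sigma_max(A) = sqrt(lambda_max(A^T A)). Form the symmetric matrix M = A^T A =
[[10, 5],
 [5, 5]].
Its characteristic polynomial (trace, determinant of M give the coefficients) is
  p(λ) = det(λ I - M) = λ^2 - 15λ + 25.
For λ^2 - 15λ + 25 the discriminant is 125. It is nonnegative but not a perfect square, so the roots are real and irrational: λ = (15 ± sqrt(125))/2 ≈ 13.0902, 1.9098.
So the eigenvalues of A^T A are ≈ 1.9098, 13.0902 (all ≥ 0, as they must be for A^T A). The largest is λ_max = (15 + sqrt(125))/2 ≈ 13.0902, hence ||A||_2 = sqrt(λ_max) = sqrt((15 + sqrt(125))/2) ≈ 3.618.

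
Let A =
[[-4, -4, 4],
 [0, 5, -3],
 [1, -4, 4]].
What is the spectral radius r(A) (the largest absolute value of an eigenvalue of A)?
r(A) ≈ 8.281

The eigenvalues of A are the roots of its characteristic polynomial. With M = A (coefficients from the trace, the sum of principal 2x2 minors, and det A):
  p(λ) = det(λ I - M) = λ^3 - 5λ^2 - 32λ + 40.
No integer candidate from the rational root theorem (±divisors of 40) is a root, so the roots are irrational. The cubic discriminant is Δ = 248672 > 0, so there are three distinct real roots. p(-5) = -50 and p(-4) = 24 have opposite signs, so a root lies in (-5, -4); Newton's method refines it to λ ≈ -4.383. p(1) = 4 and p(2) = -36 have opposite signs, so a root lies in (1, 2); Newton's method refines it to λ ≈ 1.1021. p(8) = -24 and p(9) = 76 have opposite signs, so a root lies in (8, 9); Newton's method refines it to λ ≈ 8.281. Check (Vieta): the three roots sum to 5, matching tr M = 5.
Thus the eigenvalues (to 4 decimals) are -4.383 (modulus 4.383); 1.1021 (modulus 1.1021); 8.281 (modulus 8.281). The spectral radius is the largest modulus: r(A) ≈ 8.281. (Cross-check: r(A) ≤ ||A||_2 ≈ 10.0059; equality holds whenever A is normal, though it can also hold for some non-normal A.)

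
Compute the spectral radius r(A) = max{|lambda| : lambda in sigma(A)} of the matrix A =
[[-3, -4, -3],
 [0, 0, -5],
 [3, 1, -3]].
r(A) ≈ 5.7472

The eigenvalues of A are the roots of its characteristic polynomial. With M = A (coefficients from the trace, the sum of principal 2x2 minors, and det A):
  p(λ) = det(λ I - M) = λ^3 + 6λ^2 + 23λ - 45.
No integer candidate from the rational root theorem (±divisors of 45) is a root, so the roots are irrational. The cubic discriminant is Δ = -157199 < 0, so there is one real root and a complex-conjugate pair. p(1) = -15 and p(2) = 33 have opposite signs, so a root lies in (1, 2); Newton's method refines it to λ ≈ 1.3624. Dividing out (λ - (1.3624)) leaves approximately λ^2 + 7.3624λ + 33.0304. For λ^2 + 7.3624λ + 33.0304 the discriminant is -77.9168. It is negative, so the remaining roots are the complex-conjugate pair λ ≈ -3.6812 ± 4.4135i. Their product equals the constant term, so |λ|^2 ≈ 33.0304 and |λ| ≈ 5.7472.
Thus the eigenvalues (to 4 decimals) are 1.3624 (modulus 1.3624); -3.6812 ± 4.4135i (modulus 5.7472). The spectral radius is the largest modulus: r(A) ≈ 5.7472. (Cross-check: r(A) ≤ ||A||_2 ≈ 6.8341; equality holds whenever A is normal, though it can also hold for some non-normal A.)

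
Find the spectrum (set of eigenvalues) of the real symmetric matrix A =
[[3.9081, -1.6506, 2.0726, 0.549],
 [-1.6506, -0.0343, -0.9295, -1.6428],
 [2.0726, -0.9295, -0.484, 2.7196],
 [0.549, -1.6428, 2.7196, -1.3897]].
sigma(A) ≈ {-4, -1, 1, 6}

A is real symmetric, so its spectrum consists of real eigenvalues. Expanding the characteristic polynomial of the displayed matrix gives
  det(λ I - A) = p(λ) = λ^4 + (-2)λ^3 + (-25)λ^2 + (2.0018)λ + (24.003).
Solving p(λ) = 0 yields eigenvalues ≈ -4, -1, 1, 6. (A is shown rounded to 4 decimals, so these recover the underlying integer eigenvalues to within that precision.)
Verification: the trace of A = 2 equals the sum of eigenvalues 2, and det(A) ≈ 24.0030 matches the eigenvalue product 24.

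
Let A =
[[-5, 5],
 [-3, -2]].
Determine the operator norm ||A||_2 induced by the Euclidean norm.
||A||_2 = sqrt((63 + sqrt(1469))/2) ≈ 7.1178 (= sqrt(largest eigenvalue of A^T A))

||A||_2 = sigma_max(A) = sqrt(lambda_max(A^T A)). Form the symmetric matrix M = A^T A =
[[34, -19],
 [-19, 29]].
Its characteristic polynomial (trace, determinant of M give the coefficients) is
  p(λ) = det(λ I - M) = λ^2 - 63λ + 625.
For λ^2 - 63λ + 625 the discriminant is 1469. It is nonnegative but not a perfect square, so the roots are real and irrational: λ = (63 ± sqrt(1469))/2 ≈ 50.6638, 12.3362.
So the eigenvalues of A^T A are ≈ 12.3362, 50.6638 (all ≥ 0, as they must be for A^T A). The largest is λ_max = (63 + sqrt(1469))/2 ≈ 50.6638, hence ||A||_2 = sqrt(λ_max) = sqrt((63 + sqrt(1469))/2) ≈ 7.1178.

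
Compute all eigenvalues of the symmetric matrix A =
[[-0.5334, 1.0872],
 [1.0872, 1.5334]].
sigma(A) ≈ {-1, 2}

A is real symmetric, so its spectrum consists of real eigenvalues. Expanding the characteristic polynomial of the displayed matrix gives
  det(λ I - A) = p(λ) = λ^2 + (-1)λ + (-2).
Solving p(λ) = 0 yields eigenvalues ≈ -1, 2. (A is shown rounded to 4 decimals, so these recover the underlying integer eigenvalues to within that precision.)
Verification: the trace of A = 1 equals the sum of eigenvalues 1, and det(A) ≈ -1.9999 matches the eigenvalue product -2.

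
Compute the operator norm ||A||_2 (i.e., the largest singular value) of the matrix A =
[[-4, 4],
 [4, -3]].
||A||_2 = sqrt((57 + sqrt(3185))/2) ≈ 7.5311 (= sqrt(largest eigenvalue of A^T A))

||A||_2 = sigma_max(A) = sqrt(lambda_max(A^T A)). Form the symmetric matrix M = A^T A =
[[32, -28],
 [-28, 25]].
Its characteristic polynomial (trace, determinant of M give the coefficients) is
  p(λ) = det(λ I - M) = λ^2 - 57λ + 16.
For λ^2 - 57λ + 16 the discriminant is 3185. It is nonnegative but not a perfect square, so the roots are real and irrational: λ = (57 ± sqrt(3185))/2 ≈ 56.7179, 0.2821.
So the eigenvalues of A^T A are ≈ 0.2821, 56.7179 (all ≥ 0, as they must be for A^T A). The largest is λ_max = (57 + sqrt(3185))/2 ≈ 56.7179, hence ||A||_2 = sqrt(λ_max) = sqrt((57 + sqrt(3185))/2) ≈ 7.5311.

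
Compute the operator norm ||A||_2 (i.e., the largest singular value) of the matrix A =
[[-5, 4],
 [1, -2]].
||A||_2 = sqrt((46 + sqrt(1972))/2) ≈ 6.7234 (= sqrt(largest eigenvalue of A^T A))

||A||_2 = sigma_max(A) = sqrt(lambda_max(A^T A)). Form the symmetric matrix M = A^T A =
[[26, -22],
 [-22, 20]].
Its characteristic polynomial (trace, determinant of M give the coefficients) is
  p(λ) = det(λ I - M) = λ^2 - 46λ + 36.
For λ^2 - 46λ + 36 the discriminant is 1972. It is nonnegative but not a perfect square, so the roots are real and irrational: λ = (46 ± sqrt(1972))/2 ≈ 45.2036, 0.7964.
So the eigenvalues of A^T A are ≈ 0.7964, 45.2036 (all ≥ 0, as they must be for A^T A). The largest is λ_max = (46 + sqrt(1972))/2 ≈ 45.2036, hence ||A||_2 = sqrt(λ_max) = sqrt((46 + sqrt(1972))/2) ≈ 6.7234.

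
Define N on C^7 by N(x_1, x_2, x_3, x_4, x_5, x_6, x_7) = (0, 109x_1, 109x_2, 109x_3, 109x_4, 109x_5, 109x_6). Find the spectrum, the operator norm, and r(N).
sigma(N) = {0}; ||N|| = 109; r(N) = 0. (N is nilpotent with N^7 = 0.)

On C^7, N is a strictly lower-triangular matrix with 109 on the subdiagonal and zeros elsewhere, so its characteristic polynomial is lambda^7 and every eigenvalue is 0: sigma(N) = {0}. For the operator norm, N e_i = 109e_{i+1} for i = 1, ..., 6 and N e_7 = 0, so the singular values of N are 109 (with multiplicity 6) and 0; hence ||N|| = 109. The spectral radius r(N) = max|lambda| = 0. Note ||N|| > r(N) — characteristic of non-normal nilpotent operators. Indeed N^7 = 0.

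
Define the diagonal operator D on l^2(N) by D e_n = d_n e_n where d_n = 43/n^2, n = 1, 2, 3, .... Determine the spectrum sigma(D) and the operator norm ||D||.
sigma(D) = {43/n^2 : n ≥ 1} ∪ {0}; ||D|| = 43

A bounded diagonal operator on l^2 with diagonal entries d_n has spectrum equal to the closure of {d_n : n ≥ 1}: every d_n is an eigenvalue (with eigenvector e_n), so {d_n} ⊂ sigma(D); the spectrum is closed, so its closure is too; and for lambda not in the closure, (D - lambda I) has bounded inverse (the diagonal entries 1/(d_n - lambda) are bounded). For our sequence d_n = 43/n^2, n = 1, 2, 3, ...:
  - {d_n} = {43/n^2 : n ≥ 1}; the only limit point is 0
  - closure = {43/n^2 : n ≥ 1} ∪ {0}
For the norm: a diagonal operator has ||D|| = sup_n |d_n|. Here d_n = 43/n^2 is positive and decreasing, so sup_n |d_n| = d_1 = 43. So ||D|| = 43.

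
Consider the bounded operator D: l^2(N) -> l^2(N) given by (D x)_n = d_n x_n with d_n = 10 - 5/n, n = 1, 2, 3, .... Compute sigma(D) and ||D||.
sigma(D) = {10 - 5/n : n ≥ 1} ∪ {10}; ||D|| = 10

A bounded diagonal operator on l^2 with diagonal entries d_n has spectrum equal to the closure of {d_n : n ≥ 1}: every d_n is an eigenvalue (with eigenvector e_n), so {d_n} ⊂ sigma(D); the spectrum is closed, so its closure is too; and for lambda not in the closure, (D - lambda I) has bounded inverse (the diagonal entries 1/(d_n - lambda) are bounded). For our sequence d_n = 10 - 5/n, n = 1, 2, 3, ...:
  - {d_n} = {10 - 5/n : n ≥ 1}; the only limit point is 10
  - closure = {10 - 5/n : n ≥ 1} ∪ {10}
For the norm: a diagonal operator has ||D|| = sup_n |d_n|. Here d_n = 10 - 5/n increases monotonically from d_1 = 5 toward 10, with all terms in [5, 10); so sup_n |d_n| = 10 (the supremum is the limit, not attained). So ||D|| = 10.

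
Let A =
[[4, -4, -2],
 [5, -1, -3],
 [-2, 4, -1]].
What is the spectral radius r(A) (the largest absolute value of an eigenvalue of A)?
r(A) ≈ 4.9575

The eigenvalues of A are the roots of its characteristic polynomial. With M = A (coefficients from the trace, the sum of principal 2x2 minors, and det A):
  p(λ) = det(λ I - M) = λ^3 - 2λ^2 + 21λ + 28.
No integer candidate from the rational root theorem (±divisors of 28) is a root, so the roots are irrational. The cubic discriminant is Δ = -76720 < 0, so there is one real root and a complex-conjugate pair. p(-2) = -30 and p(-1) = 4 have opposite signs, so a root lies in (-2, -1); Newton's method refines it to λ ≈ -1.1393. Dividing out (λ - (-1.1393)) leaves approximately λ^2 - 3.1393λ + 24.5766. For λ^2 - 3.1393λ + 24.5766 the discriminant is -88.4512. It is negative, so the remaining roots are the complex-conjugate pair λ ≈ 1.5696 ± 4.7024i. Their product equals the constant term, so |λ|^2 ≈ 24.5766 and |λ| ≈ 4.9575.
Thus the eigenvalues (to 4 decimals) are -1.1393 (modulus 1.1393); 1.5696 ± 4.7024i (modulus 4.9575). The spectral radius is the largest modulus: r(A) ≈ 4.9575. (Cross-check: r(A) ≤ ||A||_2 ≈ 8.6989; equality holds whenever A is normal, though it can also hold for some non-normal A.)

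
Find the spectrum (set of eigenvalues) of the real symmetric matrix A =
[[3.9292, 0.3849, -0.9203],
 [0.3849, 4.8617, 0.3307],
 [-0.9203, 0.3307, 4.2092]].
sigma(A) ≈ {3, 5} (5 with multiplicity 2)

A is real symmetric, so its spectrum consists of real eigenvalues. Expanding the characteristic polynomial of the displayed matrix gives
  det(λ I - A) = p(λ) = λ^3 + (-13)λ^2 + (55)λ + (-75.0014).
Solving p(λ) = 0 yields eigenvalues ≈ 3, 5, 5. (A is shown rounded to 4 decimals, so these recover the underlying integer eigenvalues to within that precision.)
Verification: the trace of A = 13 equals the sum of eigenvalues 13, and det(A) ≈ 75.0014 matches the eigenvalue product 75.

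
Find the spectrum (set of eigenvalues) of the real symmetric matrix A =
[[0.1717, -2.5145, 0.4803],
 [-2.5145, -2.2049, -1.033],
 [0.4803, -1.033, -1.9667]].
sigma(A) ≈ {-4, -2, 2}

A is real symmetric, so its spectrum consists of real eigenvalues. Expanding the characteristic polynomial of the displayed matrix gives
  det(λ I - A) = p(λ) = λ^3 + (4)λ^2 + (-4)λ + (-16).
Solving p(λ) = 0 yields eigenvalues ≈ -4, -2, 2. (A is shown rounded to 4 decimals, so these recover the underlying integer eigenvalues to within that precision.)
Verification: the trace of A = -4 equals the sum of eigenvalues -4, and det(A) ≈ 16.0000 matches the eigenvalue product 16.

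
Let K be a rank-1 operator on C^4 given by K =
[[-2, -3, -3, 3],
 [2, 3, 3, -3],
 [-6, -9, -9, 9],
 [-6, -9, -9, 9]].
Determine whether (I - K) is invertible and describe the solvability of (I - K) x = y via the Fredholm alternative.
(I - K) is singular (det(I - K) = 0, i.e. 1 ∈ sigma(K)). (I - K) x = y is solvable iff y ⊥ ker((I - K)^*) = span{(-2, -3, -3, 3)}, i.e. iff -2y_1 - 3y_2 - 3y_3 + 3y_4 = 0. When solvable, the solutions are x = y + c·(1, -1, 3, 3), c arbitrary (ker(I - K) = span{(1, -1, 3, 3)}, dimension 1).

K has rank 1, so it is an outer product K = u v^T: every row of K is a multiple of one row vector. Reading off the entries, u = (1, -1, 3, 3) and v = (-2, -3, -3, 3) (row i of K equals u_i·v^T). A rank-one matrix u v^T satisfies K u = u (v·u) and kills the (3)-dimensional subspace v^⊥, so its characteristic polynomial is lambda^3 (lambda - v·u) with v·u = tr K = 1. Hence the eigenvalues of I - K are 1 (multiplicity 3) and 1 - (1) = 0, so det(I - K) = 0. (Direct check: I - K =
[[3, 3, 3, -3],
 [-2, -2, -3, 3],
 [6, 9, 10, -9],
 [6, 9, 9, -8]]
has determinant 0.) So 1 is an eigenvalue of K and (I - K) is not invertible. The finite-dimensional Fredholm alternative says: either (I - K) is invertible, or ker(I - K) ≠ {0} and then range(I - K) = ker((I - K)^*)^⊥, with dim ker(I - K) = dim ker((I - K)^*). We are in the second case, so we need both kernels. Kernel of I - K: (I - K) u = u - u (v·u) = u - u = 0, so ker(I - K) = span{u} = span{(1, -1, 3, 3)} (it is exactly 1-dimensional because rank(I - K) = 3). Kernel of the adjoint: K is real, so (I - K)^* = I - K^T = I - v u^T, and (I - v u^T) v = v - v (u·v) = 0; hence ker((I - K)^*) = span{v} = span{(-2, -3, -3, 3)}. Therefore (I - K) x = y is solvable iff <y, v> = 0, i.e. iff -2y_1 - 3y_2 - 3y_3 + 3y_4 = 0. When this holds, K y = u (v·y) = 0, so (I - K) y = y and x = y is a particular solution; the full solution set is the line x = y + c·u = y + c·(1, -1, 3, 3), c ∈ C.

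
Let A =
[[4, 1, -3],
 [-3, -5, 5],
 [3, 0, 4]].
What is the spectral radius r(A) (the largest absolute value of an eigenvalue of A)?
r(A) ≈ 4.6658

The eigenvalues of A are the roots of its characteristic polynomial. With M = A (coefficients from the trace, the sum of principal 2x2 minors, and det A):
  p(λ) = det(λ I - M) = λ^3 - 3λ^2 - 12λ + 98.
No integer candidate from the rational root theorem (±divisors of 98) is a root, so the roots are irrational. The cubic discriminant is Δ = -177012 < 0, so there is one real root and a complex-conjugate pair. p(-5) = -42 and p(-4) = 34 have opposite signs, so a root lies in (-5, -4); Newton's method refines it to λ ≈ -4.5016. Dividing out (λ - (-4.5016)) leaves approximately λ^2 - 7.5016λ + 21.7698. For λ^2 - 7.5016λ + 21.7698 the discriminant is -30.8044. It is negative, so the remaining roots are the complex-conjugate pair λ ≈ 3.7508 ± 2.7751i. Their product equals the constant term, so |λ|^2 ≈ 21.7698 and |λ| ≈ 4.6658.
Thus the eigenvalues (to 4 decimals) are -4.5016 (modulus 4.5016); 3.7508 ± 2.7751i (modulus 4.6658). The spectral radius is the largest modulus: r(A) ≈ 4.6658. (Cross-check: r(A) ≤ ||A||_2 ≈ 8.9508; equality holds whenever A is normal, though it can also hold for some non-normal A.)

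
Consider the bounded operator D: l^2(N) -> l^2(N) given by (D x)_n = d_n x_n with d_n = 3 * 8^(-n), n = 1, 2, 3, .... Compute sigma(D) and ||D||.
sigma(D) = {3 * 8^(-n) : n ≥ 1} ∪ {0}; ||D|| = 3/8

A bounded diagonal operator on l^2 with diagonal entries d_n has spectrum equal to the closure of {d_n : n ≥ 1}: every d_n is an eigenvalue (with eigenvector e_n), so {d_n} ⊂ sigma(D); the spectrum is closed, so its closure is too; and for lambda not in the closure, (D - lambda I) has bounded inverse (the diagonal entries 1/(d_n - lambda) are bounded). For our sequence d_n = 3 * 8^(-n), n = 1, 2, 3, ...:
  - {d_n} = {3 * 8^(-n) : n ≥ 1}; the only limit point is 0
  - closure = {3 * 8^(-n) : n ≥ 1} ∪ {0}
For the norm: a diagonal operator has ||D|| = sup_n |d_n|. Here d_n = 3 * 8^(-n) is positive and decreasing, so sup_n |d_n| = d_1 = 3/8. So ||D|| = 3/8.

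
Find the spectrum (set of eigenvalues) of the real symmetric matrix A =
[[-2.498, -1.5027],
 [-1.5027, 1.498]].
sigma(A) ≈ {-3, 2}

A is real symmetric, so its spectrum consists of real eigenvalues. Expanding the characteristic polynomial of the displayed matrix gives
  det(λ I - A) = p(λ) = λ^2 + (1)λ + (-6).
Solving p(λ) = 0 yields eigenvalues ≈ -3, 2. (A is shown rounded to 4 decimals, so these recover the underlying integer eigenvalues to within that precision.)
Verification: the trace of A = -1 equals the sum of eigenvalues -1, and det(A) ≈ -6.0001 matches the eigenvalue product -6.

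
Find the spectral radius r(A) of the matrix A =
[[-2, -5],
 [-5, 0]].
r(A) = (2 + sqrt(104))/2 ≈ 6.099

The eigenvalues of A are the roots of its characteristic polynomial. With M = A (coefficients from the trace and determinant):
  p(λ) = det(λ I - M) = λ^2 + 2λ - 25.
For λ^2 + 2λ - 25 the discriminant is 104. It is nonnegative but not a perfect square, so the roots are real and irrational: λ = (-2 ± sqrt(104))/2 ≈ 4.099, -6.099.
Thus the eigenvalues (to 4 decimals) are 4.099 (modulus 4.099); -6.099 (modulus 6.099). The spectral radius is the largest modulus: r(A) = (2 + sqrt(104))/2 ≈ 6.099. (Cross-check: r(A) ≤ ||A||_2 ≈ 6.099; equality holds whenever A is normal, though it can also hold for some non-normal A.)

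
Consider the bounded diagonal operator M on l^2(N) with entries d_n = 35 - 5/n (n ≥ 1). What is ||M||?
||M|| = 35

For a diagonal operator on l^2 with entries d_n, ||M|| = sup_n |d_n|. Here d_1 = 30, d_2 = 65/2, ..., and d_n = 35 - 5/n increases monotonically toward 35. All terms lie in [30, 35), so |d_n| = d_n and the supremum is the limit 35, which is not attained by any individual d_n. Hence ||M|| = 35.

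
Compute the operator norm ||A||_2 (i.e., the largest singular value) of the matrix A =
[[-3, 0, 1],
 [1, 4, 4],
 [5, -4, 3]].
||A||_2 ≈ 7.304 (= sqrt(largest eigenvalue of A^T A))

||A||_2 = sigma_max(A) = sqrt(lambda_max(A^T A)). Form the symmetric matrix M = A^T A =
[[35, -16, 16],
 [-16, 32, 4],
 [16, 4, 26]].
Its characteristic polynomial (trace, sum of principal 2x2 minors, determinant of M give the coefficients) is
  p(λ) = det(λ I - M) = λ^3 - 93λ^2 + 2334λ - 11664.
No integer candidate from the rational root theorem (±divisors of 11664) is a root, so the roots are irrational. The cubic discriminant is Δ = 628729668 > 0, so there are three distinct real roots. p(6) = -792 and p(7) = 460 have opposite signs, so a root lies in (6, 7); Newton's method refines it to λ ≈ 6.6188. p(33) = 18 and p(34) = -512 have opposite signs, so a root lies in (33, 34); Newton's method refines it to λ ≈ 33.0335. p(53) = -322 and p(54) = 648 have opposite signs, so a root lies in (53, 54); Newton's method refines it to λ ≈ 53.3477. Check (Vieta): the three roots sum to 93, matching tr M = 93.
So the eigenvalues of A^T A are ≈ 6.6188, 33.0335, 53.3477 (all ≥ 0, as they must be for A^T A). The largest is λ_max ≈ 53.3477, hence ||A||_2 = sqrt(λ_max) ≈ 7.304.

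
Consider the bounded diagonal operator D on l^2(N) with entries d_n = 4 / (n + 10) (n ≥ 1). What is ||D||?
||D|| = 4/11 (attained at n = 1)

For D diagonal, ||D|| = sup_n |d_n| = sup_n 4/(n + 10). This is positive and strictly decreasing in n, so the supremum is attained at n = 1: d_1 = 4/(1 + 10) = 4/11. Hence ||D|| = 4/11.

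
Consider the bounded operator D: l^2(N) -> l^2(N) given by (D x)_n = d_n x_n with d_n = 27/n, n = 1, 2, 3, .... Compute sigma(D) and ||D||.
sigma(D) = {27/n : n ≥ 1} ∪ {0}; ||D|| = 27

A bounded diagonal operator on l^2 with diagonal entries d_n has spectrum equal to the closure of {d_n : n ≥ 1}: every d_n is an eigenvalue (with eigenvector e_n), so {d_n} ⊂ sigma(D); the spectrum is closed, so its closure is too; and for lambda not in the closure, (D - lambda I) has bounded inverse (the diagonal entries 1/(d_n - lambda) are bounded). For our sequence d_n = 27/n, n = 1, 2, 3, ...:
  - {d_n} = {27/n : n ≥ 1}; the only limit point is 0
  - closure = {27/n : n ≥ 1} ∪ {0}
For the norm: a diagonal operator has ||D|| = sup_n |d_n|. Here d_n = 27/n is positive and decreasing, so sup_n |d_n| = d_1 = 27. So ||D|| = 27.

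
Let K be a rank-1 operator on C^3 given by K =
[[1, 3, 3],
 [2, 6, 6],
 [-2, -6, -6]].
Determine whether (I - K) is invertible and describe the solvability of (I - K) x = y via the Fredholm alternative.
(I - K) is singular (det(I - K) = 0, i.e. 1 ∈ sigma(K)). (I - K) x = y is solvable iff y ⊥ ker((I - K)^*) = span{(1, 3, 3)}, i.e. iff y_1 + 3y_2 + 3y_3 = 0. When solvable, the solutions are x = y + c·(1, 2, -2), c arbitrary (ker(I - K) = span{(1, 2, -2)}, dimension 1).

K has rank 1, so it is an outer product K = u v^T: every row of K is a multiple of one row vector. Reading off the entries, u = (1, 2, -2) and v = (1, 3, 3) (row i of K equals u_i·v^T). A rank-one matrix u v^T satisfies K u = u (v·u) and kills the (2)-dimensional subspace v^⊥, so its characteristic polynomial is lambda^2 (lambda - v·u) with v·u = tr K = 1. Hence the eigenvalues of I - K are 1 (multiplicity 2) and 1 - (1) = 0, so det(I - K) = 0. (Direct check: I - K =
[[0, -3, -3],
 [-2, -5, -6],
 [2, 6, 7]]
has determinant 0.) So 1 is an eigenvalue of K and (I - K) is not invertible. The finite-dimensional Fredholm alternative says: either (I - K) is invertible, or ker(I - K) ≠ {0} and then range(I - K) = ker((I - K)^*)^⊥, with dim ker(I - K) = dim ker((I - K)^*). We are in the second case, so we need both kernels. Kernel of I - K: (I - K) u = u - u (v·u) = u - u = 0, so ker(I - K) = span{u} = span{(1, 2, -2)} (it is exactly 1-dimensional because rank(I - K) = 2). Kernel of the adjoint: K is real, so (I - K)^* = I - K^T = I - v u^T, and (I - v u^T) v = v - v (u·v) = 0; hence ker((I - K)^*) = span{v} = span{(1, 3, 3)}. Therefore (I - K) x = y is solvable iff <y, v> = 0, i.e. iff y_1 + 3y_2 + 3y_3 = 0. When this holds, K y = u (v·y) = 0, so (I - K) y = y and x = y is a particular solution; the full solution set is the line x = y + c·u = y + c·(1, 2, -2), c ∈ C.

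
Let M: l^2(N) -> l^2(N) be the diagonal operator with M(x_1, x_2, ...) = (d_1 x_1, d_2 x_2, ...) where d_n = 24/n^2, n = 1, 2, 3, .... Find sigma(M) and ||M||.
sigma(M) = {24/n^2 : n ≥ 1} ∪ {0}; ||M|| = 24

A bounded diagonal operator on l^2 with diagonal entries d_n has spectrum equal to the closure of {d_n : n ≥ 1}: every d_n is an eigenvalue (with eigenvector e_n), so {d_n} ⊂ sigma(M); the spectrum is closed, so its closure is too; and for lambda not in the closure, (M - lambda I) has bounded inverse (the diagonal entries 1/(d_n - lambda) are bounded). For our sequence d_n = 24/n^2, n = 1, 2, 3, ...:
  - {d_n} = {24/n^2 : n ≥ 1}; the only limit point is 0
  - closure = {24/n^2 : n ≥ 1} ∪ {0}
For the norm: a diagonal operator has ||M|| = sup_n |d_n|. Here d_n = 24/n^2 is positive and decreasing, so sup_n |d_n| = d_1 = 24. So ||M|| = 24.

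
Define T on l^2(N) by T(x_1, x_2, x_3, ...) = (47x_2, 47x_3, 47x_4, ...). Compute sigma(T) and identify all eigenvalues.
sigma(T) = closed disk {z in C : |z| ≤ 47}; sigma_p(T) = open disk {z in C : |z| < 47}

Note T = 47·V where V is the unit left shift (V x)_k = x_{k+1}; so sigma(T) = 47·sigma(V) and ||T|| = 47||V||. ||T x||^2 = 2209sum_{k≥2} |x_k|^2 ≤ 2209||x||^2, with equality on {x : x_1 = 0}, so ||T|| = 47. For any lambda with |lambda| < 47, set r = lambda/47 (|r| < 1); the vector x = (1, r, r^2, ...) is in l^2 and satisfies T x = 47(r, r^2, ...) = lambda x, so lambda is an eigenvalue. On the boundary |lambda| = 47 the geometric series diverges, so no l^2 eigenvector exists, but these lambda lie in the approximate point spectrum. Hence sigma(T) is the closed disk of radius 47 and sigma_p(T) is the open disk.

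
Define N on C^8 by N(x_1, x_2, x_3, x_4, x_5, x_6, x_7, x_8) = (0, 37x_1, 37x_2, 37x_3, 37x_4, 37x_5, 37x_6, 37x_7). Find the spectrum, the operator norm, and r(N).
sigma(N) = {0}; ||N|| = 37; r(N) = 0. (N is nilpotent with N^8 = 0.)

On C^8, N is a strictly lower-triangular matrix with 37 on the subdiagonal and zeros elsewhere, so its characteristic polynomial is lambda^8 and every eigenvalue is 0: sigma(N) = {0}. For the operator norm, N e_i = 37e_{i+1} for i = 1, ..., 7 and N e_8 = 0, so the singular values of N are 37 (with multiplicity 7) and 0; hence ||N|| = 37. The spectral radius r(N) = max|lambda| = 0. Note ||N|| > r(N) — characteristic of non-normal nilpotent operators. Indeed N^8 = 0.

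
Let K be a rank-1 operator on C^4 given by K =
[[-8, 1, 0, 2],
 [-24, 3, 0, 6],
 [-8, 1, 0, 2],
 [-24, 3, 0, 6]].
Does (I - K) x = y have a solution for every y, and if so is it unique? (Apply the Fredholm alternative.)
(I - K) is singular (det(I - K) = 0, i.e. 1 ∈ sigma(K)). (I - K) x = y is solvable iff y ⊥ ker((I - K)^*) = span{(-8, 1, 0, 2)}, i.e. iff -8y_1 + y_2 + 2y_4 = 0. When solvable, the solutions are x = y + c·(1, 3, 1, 3), c arbitrary (ker(I - K) = span{(1, 3, 1, 3)}, dimension 1).

K has rank 1, so it is an outer product K = u v^T: every row of K is a multiple of one row vector. Reading off the entries, u = (1, 3, 1, 3) and v = (-8, 1, 0, 2) (row i of K equals u_i·v^T). A rank-one matrix u v^T satisfies K u = u (v·u) and kills the (3)-dimensional subspace v^⊥, so its characteristic polynomial is lambda^3 (lambda - v·u) with v·u = tr K = 1. Hence the eigenvalues of I - K are 1 (multiplicity 3) and 1 - (1) = 0, so det(I - K) = 0. (Direct check: I - K =
[[9, -1, 0, -2],
 [24, -2, 0, -6],
 [8, -1, 1, -2],
 [24, -3, 0, -5]]
has determinant 0.) So 1 is an eigenvalue of K and (I - K) is not invertible. The finite-dimensional Fredholm alternative says: either (I - K) is invertible, or ker(I - K) ≠ {0} and then range(I - K) = ker((I - K)^*)^⊥, with dim ker(I - K) = dim ker((I - K)^*). We are in the second case, so we need both kernels. Kernel of I - K: (I - K) u = u - u (v·u) = u - u = 0, so ker(I - K) = span{u} = span{(1, 3, 1, 3)} (it is exactly 1-dimensional because rank(I - K) = 3). Kernel of the adjoint: K is real, so (I - K)^* = I - K^T = I - v u^T, and (I - v u^T) v = v - v (u·v) = 0; hence ker((I - K)^*) = span{v} = span{(-8, 1, 0, 2)}. Therefore (I - K) x = y is solvable iff <y, v> = 0, i.e. iff -8y_1 + y_2 + 2y_4 = 0. When this holds, K y = u (v·y) = 0, so (I - K) y = y and x = y is a particular solution; the full solution set is the line x = y + c·u = y + c·(1, 3, 1, 3), c ∈ C.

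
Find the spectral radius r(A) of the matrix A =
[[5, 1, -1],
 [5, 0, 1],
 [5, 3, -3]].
r(A) ≈ 5.1292

The eigenvalues of A are the roots of its characteristic polynomial. With M = A (coefficients from the trace, the sum of principal 2x2 minors, and det A):
  p(λ) = det(λ I - M) = λ^3 - 2λ^2 - 18λ + 10.
No integer candidate from the rational root theorem (±divisors of 10) is a root, so the roots are irrational. The cubic discriminant is Δ = 28724 > 0, so there are three distinct real roots. p(-4) = -14 and p(-3) = 19 have opposite signs, so a root lies in (-4, -3); Newton's method refines it to λ ≈ -3.6617. p(0) = 10 and p(1) = -9 have opposite signs, so a root lies in (0, 1); Newton's method refines it to λ ≈ 0.5324. p(5) = -5 and p(6) = 46 have opposite signs, so a root lies in (5, 6); Newton's method refines it to λ ≈ 5.1292. Check (Vieta): the three roots sum to 2, matching tr M = 2.
Thus the eigenvalues (to 4 decimals) are -3.6617 (modulus 3.6617); 0.5324 (modulus 0.5324); 5.1292 (modulus 5.1292). The spectral radius is the largest modulus: r(A) ≈ 5.1292. (Cross-check: r(A) ≤ ||A||_2 ≈ 9.202; equality holds whenever A is normal, though it can also hold for some non-normal A.)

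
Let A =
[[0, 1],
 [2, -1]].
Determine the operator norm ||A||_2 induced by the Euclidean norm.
||A||_2 = sqrt((6 + sqrt(20))/2) ≈ 2.2882 (= sqrt(largest eigenvalue of A^T A))

||A||_2 = sigma_max(A) = sqrt(lambda_max(A^T A)). Form the symmetric matrix M = A^T A =
[[4, -2],
 [-2, 2]].
Its characteristic polynomial (trace, determinant of M give the coefficients) is
  p(λ) = det(λ I - M) = λ^2 - 6λ + 4.
For λ^2 - 6λ + 4 the discriminant is 20. It is nonnegative but not a perfect square, so the roots are real and irrational: λ = (6 ± sqrt(20))/2 ≈ 5.2361, 0.7639.
So the eigenvalues of A^T A are ≈ 0.7639, 5.2361 (all ≥ 0, as they must be for A^T A). The largest is λ_max = (6 + sqrt(20))/2 ≈ 5.2361, hence ||A||_2 = sqrt(λ_max) = sqrt((6 + sqrt(20))/2) ≈ 2.2882.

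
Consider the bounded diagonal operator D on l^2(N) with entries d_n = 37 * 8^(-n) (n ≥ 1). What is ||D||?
||D|| = 37/8 (attained at n = 1)

For D diagonal, ||D|| = sup_n |d_n|. The sequence d_n = 37 * 8^(-n) is positive and strictly decreasing (ratio 8^(-1) < 1), so the supremum is d_1 = 37/8. Hence ||D|| = 37/8.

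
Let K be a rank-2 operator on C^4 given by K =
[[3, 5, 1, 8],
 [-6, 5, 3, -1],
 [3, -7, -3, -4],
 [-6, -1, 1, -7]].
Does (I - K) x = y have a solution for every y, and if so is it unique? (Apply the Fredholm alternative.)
(I - K) is invertible (det(I - K) = 58 ≠ 0), so for every y in C^4 the equation (I - K) x = y has a unique solution.

K has rank 2 and factors as K = U V^T = u1 v1^T + u2 v2^T with u1 = (2, 1, -2, -1), v1 = (0, 3, 1, 3), u2 = (-1, 2, -1, 2), v2 = (-3, 1, 1, -2) (multiplying out reproduces the displayed K). The nonzero eigenvalues of U V^T coincide with those of the 2 x 2 matrix G = V^T U = [[v1·u1, v1·u2], [v2·u1, v2·u2]] = [[-2, 11], [-5, 0]], and by the Sylvester determinant identity det(I_4 - U V^T) = det(I_2 - V^T U) = det([[3, -11], [5, 1]]) = (3)(1) - (-11)(5) = 58. (Direct check: I - K =
[[-2, -5, -1, -8],
 [6, -4, -3, 1],
 [-3, 7, 4, 4],
 [6, 1, -1, 8]]
has determinant 58.) The finite-dimensional Fredholm alternative says: either (I - K) is invertible, or ker(I - K) ≠ {0} and then range(I - K) = ker((I - K)^*)^⊥, with dim ker(I - K) = dim ker((I - K)^*). Since det(I - K) ≠ 0, 1 is not an eigenvalue of K and ker(I - K) = {0}, so we are in the first case: for every y there is a unique x = (I - K)^(-1) y. (Explicitly, by the Woodbury identity, (I - U V^T)^(-1) = I + U (I_2 - G)^(-1) V^T.)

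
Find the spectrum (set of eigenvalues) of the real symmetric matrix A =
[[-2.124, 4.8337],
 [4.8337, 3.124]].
sigma(A) ≈ {-5, 6}

A is real symmetric, so its spectrum consists of real eigenvalues. Expanding the characteristic polynomial of the displayed matrix gives
  det(λ I - A) = p(λ) = λ^2 + (-1)λ + (-30).
Solving p(λ) = 0 yields eigenvalues ≈ -5, 6. (A is shown rounded to 4 decimals, so these recover the underlying integer eigenvalues to within that precision.)
Verification: the trace of A = 1 equals the sum of eigenvalues 1, and det(A) ≈ -30.0000 matches the eigenvalue product -30.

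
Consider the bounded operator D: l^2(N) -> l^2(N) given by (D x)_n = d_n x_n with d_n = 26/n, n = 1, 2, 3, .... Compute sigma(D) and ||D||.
sigma(D) = {26/n : n ≥ 1} ∪ {0}; ||D|| = 26

A bounded diagonal operator on l^2 with diagonal entries d_n has spectrum equal to the closure of {d_n : n ≥ 1}: every d_n is an eigenvalue (with eigenvector e_n), so {d_n} ⊂ sigma(D); the spectrum is closed, so its closure is too; and for lambda not in the closure, (D - lambda I) has bounded inverse (the diagonal entries 1/(d_n - lambda) are bounded). For our sequence d_n = 26/n, n = 1, 2, 3, ...:
  - {d_n} = {26/n : n ≥ 1}; the only limit point is 0
  - closure = {26/n : n ≥ 1} ∪ {0}
For the norm: a diagonal operator has ||D|| = sup_n |d_n|. Here d_n = 26/n is positive and decreasing, so sup_n |d_n| = d_1 = 26. So ||D|| = 26.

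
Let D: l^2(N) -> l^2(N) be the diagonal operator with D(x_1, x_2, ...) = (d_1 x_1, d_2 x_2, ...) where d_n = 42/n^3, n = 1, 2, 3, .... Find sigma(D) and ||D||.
sigma(D) = {42/n^3 : n ≥ 1} ∪ {0}; ||D|| = 42

A bounded diagonal operator on l^2 with diagonal entries d_n has spectrum equal to the closure of {d_n : n ≥ 1}: every d_n is an eigenvalue (with eigenvector e_n), so {d_n} ⊂ sigma(D); the spectrum is closed, so its closure is too; and for lambda not in the closure, (D - lambda I) has bounded inverse (the diagonal entries 1/(d_n - lambda) are bounded). For our sequence d_n = 42/n^3, n = 1, 2, 3, ...:
  - {d_n} = {42/n^3 : n ≥ 1}; the only limit point is 0
  - closure = {42/n^3 : n ≥ 1} ∪ {0}
For the norm: a diagonal operator has ||D|| = sup_n |d_n|. Here d_n = 42/n^3 is positive and decreasing, so sup_n |d_n| = d_1 = 42. So ||D|| = 42.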